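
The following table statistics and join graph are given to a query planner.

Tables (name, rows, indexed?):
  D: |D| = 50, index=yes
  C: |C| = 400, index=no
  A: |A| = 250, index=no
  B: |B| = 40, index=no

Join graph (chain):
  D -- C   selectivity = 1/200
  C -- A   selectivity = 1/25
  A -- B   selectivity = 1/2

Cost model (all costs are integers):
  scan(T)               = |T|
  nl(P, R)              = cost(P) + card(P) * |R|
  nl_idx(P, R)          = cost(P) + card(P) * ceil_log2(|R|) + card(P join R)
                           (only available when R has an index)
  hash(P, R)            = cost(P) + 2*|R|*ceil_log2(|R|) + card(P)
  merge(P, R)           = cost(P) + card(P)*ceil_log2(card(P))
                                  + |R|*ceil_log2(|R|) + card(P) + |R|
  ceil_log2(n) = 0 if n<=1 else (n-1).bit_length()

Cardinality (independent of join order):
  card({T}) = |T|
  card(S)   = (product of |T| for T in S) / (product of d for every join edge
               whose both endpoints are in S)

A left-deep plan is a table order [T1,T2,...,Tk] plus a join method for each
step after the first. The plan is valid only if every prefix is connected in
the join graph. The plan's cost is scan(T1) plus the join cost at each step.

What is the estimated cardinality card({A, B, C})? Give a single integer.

80000

Tables in S: A(250), B(40), C(400)
Edges inside S: C-A(d=25), A-B(d=2)
numerator = 250 * 40 * 400 = 4000000
denominator = 25 * 2 = 50
card(S) = 4000000 / 50 = 80000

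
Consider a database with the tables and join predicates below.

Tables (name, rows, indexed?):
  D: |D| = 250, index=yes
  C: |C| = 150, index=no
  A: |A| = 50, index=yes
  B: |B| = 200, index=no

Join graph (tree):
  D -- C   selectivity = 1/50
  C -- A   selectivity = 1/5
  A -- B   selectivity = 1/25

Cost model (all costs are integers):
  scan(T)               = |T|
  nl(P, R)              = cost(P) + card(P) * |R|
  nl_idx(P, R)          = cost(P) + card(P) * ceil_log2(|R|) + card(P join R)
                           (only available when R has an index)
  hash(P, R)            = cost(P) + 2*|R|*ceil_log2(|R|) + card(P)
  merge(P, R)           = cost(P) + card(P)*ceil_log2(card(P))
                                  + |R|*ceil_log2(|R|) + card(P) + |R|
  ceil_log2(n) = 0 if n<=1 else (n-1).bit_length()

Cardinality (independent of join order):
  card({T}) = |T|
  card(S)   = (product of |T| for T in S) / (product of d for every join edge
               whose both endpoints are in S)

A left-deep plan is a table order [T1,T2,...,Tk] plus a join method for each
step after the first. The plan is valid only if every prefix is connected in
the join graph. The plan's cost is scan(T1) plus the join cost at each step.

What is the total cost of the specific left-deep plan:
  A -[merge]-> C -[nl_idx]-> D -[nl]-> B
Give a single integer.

step 1: scan A: cost=50, card=50
step 2: join C via merge
    card(P join C) = 50*150/(5) = 1500
    cost = 50 + 50*6 + 150*8 + 50 + 150 = 1750
step 3: join D via nl_idx
    card(P join D) = 1500*250/(50) = 7500
    cost = 1750 + 1500*8 + 7500 = 21250
step 4: join B via nl
    card(P join B) = 7500*200/(25) = 60000
    cost = 21250 + 7500*200 = 1521250

1521250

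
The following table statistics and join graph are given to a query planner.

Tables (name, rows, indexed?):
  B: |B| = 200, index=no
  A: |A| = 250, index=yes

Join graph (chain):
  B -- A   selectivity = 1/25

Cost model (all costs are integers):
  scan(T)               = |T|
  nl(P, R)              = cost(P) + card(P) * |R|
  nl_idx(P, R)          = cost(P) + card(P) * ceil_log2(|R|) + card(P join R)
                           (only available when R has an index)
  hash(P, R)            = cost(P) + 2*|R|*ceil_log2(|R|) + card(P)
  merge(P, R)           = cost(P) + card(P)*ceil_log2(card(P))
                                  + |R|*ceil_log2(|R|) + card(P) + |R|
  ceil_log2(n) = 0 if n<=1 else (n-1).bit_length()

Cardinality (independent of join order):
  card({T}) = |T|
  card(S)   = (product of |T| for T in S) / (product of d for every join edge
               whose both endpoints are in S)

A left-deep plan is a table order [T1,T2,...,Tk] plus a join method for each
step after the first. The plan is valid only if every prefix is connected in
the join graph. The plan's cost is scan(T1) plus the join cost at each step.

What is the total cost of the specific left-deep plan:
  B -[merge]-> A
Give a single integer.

4250

step 1: scan B: cost=200, card=200
step 2: join A via merge
    card(P join A) = 200*250/(25) = 2000
    cost = 200 + 200*8 + 250*8 + 200 + 250 = 4250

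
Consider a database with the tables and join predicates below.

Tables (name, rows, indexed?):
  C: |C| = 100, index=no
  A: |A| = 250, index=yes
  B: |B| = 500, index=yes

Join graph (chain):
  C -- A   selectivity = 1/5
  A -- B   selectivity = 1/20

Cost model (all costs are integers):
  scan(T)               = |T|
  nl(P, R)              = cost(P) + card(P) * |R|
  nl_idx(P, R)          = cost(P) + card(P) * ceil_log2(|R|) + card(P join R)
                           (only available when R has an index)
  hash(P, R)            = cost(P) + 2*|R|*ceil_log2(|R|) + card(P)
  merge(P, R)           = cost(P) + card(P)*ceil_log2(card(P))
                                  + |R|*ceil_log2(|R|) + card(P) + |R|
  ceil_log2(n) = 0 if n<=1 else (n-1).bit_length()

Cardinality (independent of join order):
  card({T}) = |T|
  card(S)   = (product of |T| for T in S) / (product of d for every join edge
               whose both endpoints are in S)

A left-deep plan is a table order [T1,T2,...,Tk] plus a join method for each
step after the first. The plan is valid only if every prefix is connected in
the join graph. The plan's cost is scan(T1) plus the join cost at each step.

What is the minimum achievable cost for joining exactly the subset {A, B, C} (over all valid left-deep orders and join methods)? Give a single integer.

12650

Selinger DP over subsets of {A,B,C}:
  {C}: scan cost=100, card=100
  {A}: scan cost=250, card=250
  {B}: scan cost=500, card=500
  {AC}: card=5000; try (C,hash)→1900, (A,merge)→3150, (C,merge)→3300, (A,hash)→4200, (A,nl_idx)→5900, (A,nl)→25100 …(+1); best=1900 via (C,hash)
  {AB}: card=6250; try (A,hash)→5000, (B,merge)→7500, (A,merge)→7750, (B,nl_idx)→8750, (B,hash)→9500, (A,nl_idx)→10750 …(+2); best=5000 via (A,hash)
  {ABC}: card=125000; try (C,hash)→12650, (B,hash)→15900, (B,merge)→76900, (C,merge)→93300, (B,nl_idx)→171900, (C,nl)→630000 …(+1); best=12650 via (C,hash)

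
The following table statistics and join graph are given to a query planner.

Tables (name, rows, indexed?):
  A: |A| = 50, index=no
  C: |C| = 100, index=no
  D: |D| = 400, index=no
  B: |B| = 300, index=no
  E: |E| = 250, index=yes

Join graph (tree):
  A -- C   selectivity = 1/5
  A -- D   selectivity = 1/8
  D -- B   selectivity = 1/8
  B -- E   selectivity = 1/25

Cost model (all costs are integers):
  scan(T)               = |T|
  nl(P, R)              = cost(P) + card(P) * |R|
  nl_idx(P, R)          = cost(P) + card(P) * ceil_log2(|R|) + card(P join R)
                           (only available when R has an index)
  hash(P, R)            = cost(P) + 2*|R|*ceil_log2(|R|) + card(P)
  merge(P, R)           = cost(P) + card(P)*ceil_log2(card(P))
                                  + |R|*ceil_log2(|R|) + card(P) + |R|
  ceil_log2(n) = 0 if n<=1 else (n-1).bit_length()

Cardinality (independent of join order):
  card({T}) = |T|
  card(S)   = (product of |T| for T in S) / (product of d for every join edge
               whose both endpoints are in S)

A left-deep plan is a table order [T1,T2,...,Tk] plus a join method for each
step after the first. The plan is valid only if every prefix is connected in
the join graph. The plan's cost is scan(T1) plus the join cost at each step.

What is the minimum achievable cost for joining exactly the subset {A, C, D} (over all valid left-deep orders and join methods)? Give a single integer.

Selinger DP over subsets of {A,C,D}:
  {A}: scan cost=50, card=50
  {C}: scan cost=100, card=100
  {D}: scan cost=400, card=400
  {AC}: card=1000; try (A,hash)→800, (C,merge)→1200, (A,merge)→1250, (C,hash)→1500, (C,nl)→5050, (A,nl)→5100; best=800 via (A,hash)
  {AD}: card=2500; try (A,hash)→1400, (D,merge)→4400, (A,merge)→4750, (D,hash)→7300, (D,nl)→20050, (A,nl)→20400; best=1400 via (A,hash)
  {ACD}: card=50000; try (C,hash)→5300, (D,hash)→9000, (D,merge)→15800, (C,merge)→34700, (C,nl)→251400, (D,nl)→400800; best=5300 via (C,hash)

5300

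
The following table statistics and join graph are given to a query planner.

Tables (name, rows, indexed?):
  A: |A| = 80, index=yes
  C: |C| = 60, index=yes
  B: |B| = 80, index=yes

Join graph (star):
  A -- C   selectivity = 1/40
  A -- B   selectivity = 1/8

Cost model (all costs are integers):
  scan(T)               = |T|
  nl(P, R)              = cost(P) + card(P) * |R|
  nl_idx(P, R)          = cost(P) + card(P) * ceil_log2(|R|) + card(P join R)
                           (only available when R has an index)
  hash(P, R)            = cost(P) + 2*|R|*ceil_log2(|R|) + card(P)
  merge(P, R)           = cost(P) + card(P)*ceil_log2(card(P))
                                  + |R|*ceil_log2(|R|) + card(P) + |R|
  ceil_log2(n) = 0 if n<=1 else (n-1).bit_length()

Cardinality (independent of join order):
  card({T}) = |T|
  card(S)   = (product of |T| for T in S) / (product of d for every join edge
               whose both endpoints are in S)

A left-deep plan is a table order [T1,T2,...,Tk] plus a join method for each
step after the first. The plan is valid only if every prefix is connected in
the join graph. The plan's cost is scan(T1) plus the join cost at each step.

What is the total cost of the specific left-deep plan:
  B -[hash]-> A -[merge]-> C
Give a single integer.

step 1: scan B: cost=80, card=80
step 2: join A via hash
    card(P join A) = 80*80/(8) = 800
    cost = 80 + 2*80*7 + 80 = 1280
step 3: join C via merge
    card(P join C) = 800*60/(40) = 1200
    cost = 1280 + 800*10 + 60*6 + 800 + 60 = 10500

10500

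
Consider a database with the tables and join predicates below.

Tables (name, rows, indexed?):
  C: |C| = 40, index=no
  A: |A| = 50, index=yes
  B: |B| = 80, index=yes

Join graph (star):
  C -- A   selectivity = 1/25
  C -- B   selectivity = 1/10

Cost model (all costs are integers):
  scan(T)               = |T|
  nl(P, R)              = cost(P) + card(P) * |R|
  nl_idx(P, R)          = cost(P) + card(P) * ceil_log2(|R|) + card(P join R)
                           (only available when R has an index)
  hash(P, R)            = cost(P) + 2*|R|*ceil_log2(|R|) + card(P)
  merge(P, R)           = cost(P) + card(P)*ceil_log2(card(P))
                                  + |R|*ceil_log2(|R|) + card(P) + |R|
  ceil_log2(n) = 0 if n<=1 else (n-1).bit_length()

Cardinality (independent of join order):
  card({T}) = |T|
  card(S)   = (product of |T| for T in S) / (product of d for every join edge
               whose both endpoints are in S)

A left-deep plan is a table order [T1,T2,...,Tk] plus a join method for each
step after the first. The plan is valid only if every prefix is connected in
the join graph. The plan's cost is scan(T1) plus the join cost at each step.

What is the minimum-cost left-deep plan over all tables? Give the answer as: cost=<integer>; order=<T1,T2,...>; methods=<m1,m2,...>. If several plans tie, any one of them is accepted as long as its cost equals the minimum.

cost=1560; order=C,A,B; methods=nl_idx,hash

Selinger DP (subsets sized 1..n):
  {C}: scan cost=40, card=40
  {A}: scan cost=50, card=50
  {B}: scan cost=80, card=80
  {AC}: card=80; try (A,nl_idx)→360, (C,hash)→580, (A,merge)→670, (C,merge)→680, (A,hash)→680, (A,nl)→2040 …(+1); best=360 via (A,nl_idx)
  {BC}: card=320; try (C,hash)→640, (B,nl_idx)→640, (B,merge)→960, (C,merge)→1000, (B,hash)→1200, (B,nl)→3240 …(+1); best=640 via (C,hash)
  {ABC}: card=640; try (B,hash)→1560, (B,nl_idx)→1560, (A,hash)→1560, (B,merge)→1640, (A,nl_idx)→3200, (A,merge)→4190 …(+2); best=1560 via (B,hash)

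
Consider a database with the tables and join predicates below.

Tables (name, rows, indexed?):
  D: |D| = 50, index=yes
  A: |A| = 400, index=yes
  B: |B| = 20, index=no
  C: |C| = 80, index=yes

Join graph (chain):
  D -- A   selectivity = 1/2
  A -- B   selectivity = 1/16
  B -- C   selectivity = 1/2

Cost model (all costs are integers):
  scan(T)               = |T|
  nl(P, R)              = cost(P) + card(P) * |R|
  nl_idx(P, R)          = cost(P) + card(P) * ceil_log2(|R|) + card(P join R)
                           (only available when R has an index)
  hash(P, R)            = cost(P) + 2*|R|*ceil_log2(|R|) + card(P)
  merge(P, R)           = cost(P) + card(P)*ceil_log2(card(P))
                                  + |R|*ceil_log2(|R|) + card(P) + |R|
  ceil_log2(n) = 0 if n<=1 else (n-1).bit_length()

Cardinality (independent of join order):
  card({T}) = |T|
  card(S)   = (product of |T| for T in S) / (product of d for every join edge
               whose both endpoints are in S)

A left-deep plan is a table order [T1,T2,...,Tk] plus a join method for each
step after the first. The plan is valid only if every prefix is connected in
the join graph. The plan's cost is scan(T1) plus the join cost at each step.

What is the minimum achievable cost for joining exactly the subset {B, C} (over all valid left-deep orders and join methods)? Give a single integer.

Selinger DP over subsets of {B,C}:
  {B}: scan cost=20, card=20
  {C}: scan cost=80, card=80
  {BC}: card=800; try (B,hash)→360, (C,merge)→780, (B,merge)→840, (C,nl_idx)→960, (C,hash)→1160, (C,nl)→1620 …(+1); best=360 via (B,hash)

360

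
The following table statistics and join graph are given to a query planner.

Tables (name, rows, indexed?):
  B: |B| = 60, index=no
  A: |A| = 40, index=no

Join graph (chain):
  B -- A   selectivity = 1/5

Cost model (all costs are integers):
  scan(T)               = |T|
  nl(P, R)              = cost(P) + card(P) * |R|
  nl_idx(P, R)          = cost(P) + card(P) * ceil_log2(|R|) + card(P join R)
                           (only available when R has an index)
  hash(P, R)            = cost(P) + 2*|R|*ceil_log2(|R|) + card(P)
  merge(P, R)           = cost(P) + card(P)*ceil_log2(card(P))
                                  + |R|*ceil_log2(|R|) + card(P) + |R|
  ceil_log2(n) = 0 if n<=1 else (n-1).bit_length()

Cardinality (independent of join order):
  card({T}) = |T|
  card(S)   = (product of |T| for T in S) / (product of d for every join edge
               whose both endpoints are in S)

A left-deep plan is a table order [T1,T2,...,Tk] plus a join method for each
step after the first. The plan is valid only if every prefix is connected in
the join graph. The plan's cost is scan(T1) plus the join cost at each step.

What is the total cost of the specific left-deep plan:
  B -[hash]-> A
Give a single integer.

600

step 1: scan B: cost=60, card=60
step 2: join A via hash
    card(P join A) = 60*40/(5) = 480
    cost = 60 + 2*40*6 + 60 = 600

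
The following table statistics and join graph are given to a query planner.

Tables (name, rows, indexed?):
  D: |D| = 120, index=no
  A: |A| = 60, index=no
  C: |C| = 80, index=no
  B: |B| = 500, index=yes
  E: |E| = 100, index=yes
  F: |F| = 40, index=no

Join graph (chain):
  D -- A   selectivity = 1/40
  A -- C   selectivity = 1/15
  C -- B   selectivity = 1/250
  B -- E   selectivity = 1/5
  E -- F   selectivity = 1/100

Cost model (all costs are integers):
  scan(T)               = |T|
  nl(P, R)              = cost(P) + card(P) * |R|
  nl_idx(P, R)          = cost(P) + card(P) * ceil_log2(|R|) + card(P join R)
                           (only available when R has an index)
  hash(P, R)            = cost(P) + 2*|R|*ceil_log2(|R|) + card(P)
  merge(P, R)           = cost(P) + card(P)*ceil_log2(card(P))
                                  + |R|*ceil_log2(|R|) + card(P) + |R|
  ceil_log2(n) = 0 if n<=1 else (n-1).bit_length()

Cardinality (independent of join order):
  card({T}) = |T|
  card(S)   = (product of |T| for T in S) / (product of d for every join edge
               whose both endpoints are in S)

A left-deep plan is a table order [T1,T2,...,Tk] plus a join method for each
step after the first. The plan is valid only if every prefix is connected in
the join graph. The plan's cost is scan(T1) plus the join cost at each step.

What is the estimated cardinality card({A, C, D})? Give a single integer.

960

Tables in S: A(60), C(80), D(120)
Edges inside S: D-A(d=40), A-C(d=15)
numerator = 60 * 80 * 120 = 576000
denominator = 40 * 15 = 600
card(S) = 576000 / 600 = 960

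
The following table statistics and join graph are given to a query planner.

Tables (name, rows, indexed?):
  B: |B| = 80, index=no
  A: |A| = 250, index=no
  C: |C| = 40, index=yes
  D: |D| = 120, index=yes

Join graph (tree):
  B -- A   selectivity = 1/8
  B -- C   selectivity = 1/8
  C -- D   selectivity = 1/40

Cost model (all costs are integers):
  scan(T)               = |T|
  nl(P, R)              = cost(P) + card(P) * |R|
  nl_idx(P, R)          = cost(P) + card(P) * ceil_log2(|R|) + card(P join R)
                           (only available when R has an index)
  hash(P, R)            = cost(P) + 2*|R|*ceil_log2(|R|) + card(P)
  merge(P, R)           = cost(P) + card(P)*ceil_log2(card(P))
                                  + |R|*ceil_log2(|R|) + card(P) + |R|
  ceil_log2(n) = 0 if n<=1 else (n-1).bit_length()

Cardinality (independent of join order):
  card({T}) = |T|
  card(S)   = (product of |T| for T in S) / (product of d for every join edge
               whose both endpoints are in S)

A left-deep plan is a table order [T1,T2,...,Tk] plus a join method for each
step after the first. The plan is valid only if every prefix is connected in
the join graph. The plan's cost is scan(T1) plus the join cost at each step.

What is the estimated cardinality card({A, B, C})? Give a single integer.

Tables in S: A(250), B(80), C(40)
Edges inside S: B-A(d=8), B-C(d=8)
numerator = 250 * 80 * 40 = 800000
denominator = 8 * 8 = 64
card(S) = 800000 / 64 = 12500

12500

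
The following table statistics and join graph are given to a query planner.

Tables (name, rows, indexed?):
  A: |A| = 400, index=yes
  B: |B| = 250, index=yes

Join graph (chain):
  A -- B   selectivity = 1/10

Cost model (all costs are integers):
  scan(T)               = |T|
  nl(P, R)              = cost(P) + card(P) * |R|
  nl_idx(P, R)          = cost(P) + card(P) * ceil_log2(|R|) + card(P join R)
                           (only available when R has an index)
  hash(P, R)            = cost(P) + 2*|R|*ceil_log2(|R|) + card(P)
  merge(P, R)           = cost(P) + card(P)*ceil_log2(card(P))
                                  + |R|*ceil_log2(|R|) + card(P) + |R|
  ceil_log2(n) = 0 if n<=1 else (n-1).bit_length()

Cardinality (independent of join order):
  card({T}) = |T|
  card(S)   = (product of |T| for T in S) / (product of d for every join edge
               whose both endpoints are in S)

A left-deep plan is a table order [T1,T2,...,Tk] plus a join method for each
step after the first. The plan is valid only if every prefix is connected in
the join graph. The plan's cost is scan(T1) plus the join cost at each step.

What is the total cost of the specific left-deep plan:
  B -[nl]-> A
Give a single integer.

100250

step 1: scan B: cost=250, card=250
step 2: join A via nl
    card(P join A) = 250*400/(10) = 10000
    cost = 250 + 250*400 = 100250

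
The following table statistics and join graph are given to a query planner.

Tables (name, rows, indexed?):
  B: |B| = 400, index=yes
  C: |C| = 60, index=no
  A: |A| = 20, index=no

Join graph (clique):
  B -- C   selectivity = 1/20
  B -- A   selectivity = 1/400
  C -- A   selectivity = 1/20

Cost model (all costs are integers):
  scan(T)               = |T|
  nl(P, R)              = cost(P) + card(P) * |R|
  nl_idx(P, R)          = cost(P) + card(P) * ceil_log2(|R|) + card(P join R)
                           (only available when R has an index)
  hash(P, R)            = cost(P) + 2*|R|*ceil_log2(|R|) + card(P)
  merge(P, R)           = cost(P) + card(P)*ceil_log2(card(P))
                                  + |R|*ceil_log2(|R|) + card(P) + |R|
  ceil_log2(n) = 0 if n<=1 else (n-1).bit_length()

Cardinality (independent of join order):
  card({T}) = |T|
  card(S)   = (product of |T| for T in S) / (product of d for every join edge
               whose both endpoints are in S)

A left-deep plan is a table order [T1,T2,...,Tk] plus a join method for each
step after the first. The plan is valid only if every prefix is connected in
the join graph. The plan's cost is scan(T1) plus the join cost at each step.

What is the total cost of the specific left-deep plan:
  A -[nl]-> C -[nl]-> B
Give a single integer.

step 1: scan A: cost=20, card=20
step 2: join C via nl
    card(P join C) = 20*60/(20) = 60
    cost = 20 + 20*60 = 1220
step 3: join B via nl
    card(P join B) = 60*400/(20*400) = 3
    cost = 1220 + 60*400 = 25220

25220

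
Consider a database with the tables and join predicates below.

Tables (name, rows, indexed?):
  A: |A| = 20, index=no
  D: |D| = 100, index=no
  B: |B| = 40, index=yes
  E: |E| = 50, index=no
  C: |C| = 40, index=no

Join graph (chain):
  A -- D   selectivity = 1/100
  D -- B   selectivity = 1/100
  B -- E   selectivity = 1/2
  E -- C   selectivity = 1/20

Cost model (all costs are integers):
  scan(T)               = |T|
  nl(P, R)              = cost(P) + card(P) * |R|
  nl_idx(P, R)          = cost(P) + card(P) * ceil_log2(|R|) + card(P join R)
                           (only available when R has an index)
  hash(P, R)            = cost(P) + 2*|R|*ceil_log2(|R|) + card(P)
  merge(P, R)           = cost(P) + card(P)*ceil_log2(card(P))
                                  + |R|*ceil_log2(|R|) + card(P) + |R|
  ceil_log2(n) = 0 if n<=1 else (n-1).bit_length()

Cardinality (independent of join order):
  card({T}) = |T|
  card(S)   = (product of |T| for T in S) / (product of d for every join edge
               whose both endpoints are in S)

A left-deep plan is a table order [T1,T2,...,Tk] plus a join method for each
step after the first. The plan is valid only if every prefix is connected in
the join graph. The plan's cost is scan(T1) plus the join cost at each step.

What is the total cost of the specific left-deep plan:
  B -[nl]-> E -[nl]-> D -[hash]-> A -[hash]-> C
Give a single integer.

103920

step 1: scan B: cost=40, card=40
step 2: join E via nl
    card(P join E) = 40*50/(2) = 1000
    cost = 40 + 40*50 = 2040
step 3: join D via nl
    card(P join D) = 1000*100/(100) = 1000
    cost = 2040 + 1000*100 = 102040
step 4: join A via hash
    card(P join A) = 1000*20/(100) = 200
    cost = 102040 + 2*20*5 + 1000 = 103240
step 5: join C via hash
    card(P join C) = 200*40/(20) = 400
    cost = 103240 + 2*40*6 + 200 = 103920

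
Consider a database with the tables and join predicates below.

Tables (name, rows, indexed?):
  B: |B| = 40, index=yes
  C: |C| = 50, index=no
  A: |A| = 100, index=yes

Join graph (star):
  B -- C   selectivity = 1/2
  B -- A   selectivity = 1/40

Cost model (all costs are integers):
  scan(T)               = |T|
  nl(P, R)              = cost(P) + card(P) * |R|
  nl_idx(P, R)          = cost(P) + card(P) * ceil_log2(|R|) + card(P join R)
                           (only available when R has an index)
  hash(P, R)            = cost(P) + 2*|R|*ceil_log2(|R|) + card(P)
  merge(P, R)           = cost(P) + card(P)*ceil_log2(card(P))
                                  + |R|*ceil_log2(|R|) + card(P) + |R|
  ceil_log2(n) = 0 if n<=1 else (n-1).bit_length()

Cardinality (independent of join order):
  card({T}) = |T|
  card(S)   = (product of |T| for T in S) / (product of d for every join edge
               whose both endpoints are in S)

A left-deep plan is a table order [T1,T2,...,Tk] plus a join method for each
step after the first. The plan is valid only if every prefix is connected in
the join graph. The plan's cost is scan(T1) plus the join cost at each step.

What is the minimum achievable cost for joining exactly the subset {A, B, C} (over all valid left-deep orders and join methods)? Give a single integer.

Selinger DP over subsets of {A,B,C}:
  {B}: scan cost=40, card=40
  {C}: scan cost=50, card=50
  {A}: scan cost=100, card=100
  {BC}: card=1000; try (B,hash)→580, (C,merge)→670, (C,hash)→680, (B,merge)→680, (B,nl_idx)→1350, (C,nl)→2040 …(+1); best=580 via (B,hash)
  {AB}: card=100; try (A,nl_idx)→420, (B,hash)→680, (B,nl_idx)→800, (A,merge)→1120, (B,merge)→1180, (A,hash)→1480 …(+2); best=420 via (A,nl_idx)
  {ABC}: card=2500; try (C,hash)→1120, (C,merge)→1570, (A,hash)→2980, (C,nl)→5420, (A,nl_idx)→10080, (A,merge)→12380 …(+1); best=1120 via (C,hash)

1120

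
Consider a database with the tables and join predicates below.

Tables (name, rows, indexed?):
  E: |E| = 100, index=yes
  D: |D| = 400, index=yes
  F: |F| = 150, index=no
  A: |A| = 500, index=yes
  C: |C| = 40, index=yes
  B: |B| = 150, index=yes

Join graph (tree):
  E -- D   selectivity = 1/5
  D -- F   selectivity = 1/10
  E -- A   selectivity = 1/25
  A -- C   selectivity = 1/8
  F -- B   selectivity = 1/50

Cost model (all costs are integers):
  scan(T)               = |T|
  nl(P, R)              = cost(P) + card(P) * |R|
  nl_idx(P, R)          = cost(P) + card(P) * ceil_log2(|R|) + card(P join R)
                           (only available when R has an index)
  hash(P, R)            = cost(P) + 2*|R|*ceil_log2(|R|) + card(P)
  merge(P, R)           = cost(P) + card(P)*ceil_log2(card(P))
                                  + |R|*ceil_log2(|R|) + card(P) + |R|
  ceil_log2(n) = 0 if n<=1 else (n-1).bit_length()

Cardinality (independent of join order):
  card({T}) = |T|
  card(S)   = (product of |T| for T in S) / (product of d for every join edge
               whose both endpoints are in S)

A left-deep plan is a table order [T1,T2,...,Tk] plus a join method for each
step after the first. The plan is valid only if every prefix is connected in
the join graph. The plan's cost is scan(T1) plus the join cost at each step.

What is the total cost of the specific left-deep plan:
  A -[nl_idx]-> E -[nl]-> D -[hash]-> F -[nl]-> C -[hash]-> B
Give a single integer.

108970800

step 1: scan A: cost=500, card=500
step 2: join E via nl_idx
    card(P join E) = 500*100/(25) = 2000
    cost = 500 + 500*7 + 2000 = 6000
step 3: join D via nl
    card(P join D) = 2000*400/(5) = 160000
    cost = 6000 + 2000*400 = 806000
step 4: join F via hash
    card(P join F) = 160000*150/(10) = 2400000
    cost = 806000 + 2*150*8 + 160000 = 968400
step 5: join C via nl
    card(P join C) = 2400000*40/(8) = 12000000
    cost = 968400 + 2400000*40 = 96968400
step 6: join B via hash
    card(P join B) = 12000000*150/(50) = 36000000
    cost = 96968400 + 2*150*8 + 12000000 = 108970800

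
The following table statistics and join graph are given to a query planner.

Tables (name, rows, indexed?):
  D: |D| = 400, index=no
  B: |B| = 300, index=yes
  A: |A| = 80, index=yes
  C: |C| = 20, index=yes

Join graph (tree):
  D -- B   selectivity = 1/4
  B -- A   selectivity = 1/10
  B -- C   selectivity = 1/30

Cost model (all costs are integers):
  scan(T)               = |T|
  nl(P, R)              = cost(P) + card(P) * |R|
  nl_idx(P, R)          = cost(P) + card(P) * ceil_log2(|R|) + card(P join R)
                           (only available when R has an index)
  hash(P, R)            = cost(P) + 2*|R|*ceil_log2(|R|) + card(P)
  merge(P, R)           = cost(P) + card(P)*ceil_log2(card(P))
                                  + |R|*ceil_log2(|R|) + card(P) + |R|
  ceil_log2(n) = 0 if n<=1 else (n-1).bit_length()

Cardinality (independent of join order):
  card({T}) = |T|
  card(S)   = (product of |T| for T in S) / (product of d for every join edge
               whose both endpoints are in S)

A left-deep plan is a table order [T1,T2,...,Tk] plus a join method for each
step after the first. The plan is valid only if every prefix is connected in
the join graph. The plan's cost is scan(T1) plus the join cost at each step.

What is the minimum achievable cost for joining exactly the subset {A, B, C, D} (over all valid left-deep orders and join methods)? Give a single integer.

10520

Selinger DP over subsets of {A,B,C,D}:
  {D}: scan cost=400, card=400
  {B}: scan cost=300, card=300
  {A}: scan cost=80, card=80
  {C}: scan cost=20, card=20
  {BD}: card=30000; try (B,hash)→6200, (D,merge)→7300, (B,merge)→7400, (D,hash)→7800, (B,nl_idx)→34000, (D,nl)→120300 …(+1); best=6200 via (B,hash)
  {AB}: card=2400; try (A,hash)→1720, (B,nl_idx)→3200, (B,merge)→3720, (A,merge)→3940, (A,nl_idx)→4800, (B,hash)→5560 …(+2); best=1720 via (A,hash)
  {BC}: card=200; try (B,nl_idx)→400, (C,hash)→800, (C,nl_idx)→2000, (B,merge)→3140, (C,merge)→3420, (B,hash)→5440 …(+2); best=400 via (B,nl_idx)
  {ABD}: card=240000; try (D,hash)→11320, (D,merge)→36920, (A,hash)→37320, (A,nl_idx)→456200, (A,merge)→486840, (D,nl)→961720 …(+1); best=11320 via (D,hash)
  {BCD}: card=20000; try (D,merge)→6200, (D,hash)→7800, (C,hash)→36400, (D,nl)→80400, (C,nl_idx)→176200, (C,merge)→486320 …(+1); best=6200 via (D,merge)
  {ABC}: card=1600; try (A,hash)→1720, (A,merge)→2840, (A,nl_idx)→3400, (C,hash)→4320, (C,nl_idx)→15320, (A,nl)→16400 …(+2); best=1720 via (A,hash)
  {ABCD}: card=160000; try (D,hash)→10520, (D,merge)→24920, (A,hash)→27320, (C,hash)→251520, (A,nl_idx)→306200, (A,merge)→326840 …(+5); best=10520 via (D,hash)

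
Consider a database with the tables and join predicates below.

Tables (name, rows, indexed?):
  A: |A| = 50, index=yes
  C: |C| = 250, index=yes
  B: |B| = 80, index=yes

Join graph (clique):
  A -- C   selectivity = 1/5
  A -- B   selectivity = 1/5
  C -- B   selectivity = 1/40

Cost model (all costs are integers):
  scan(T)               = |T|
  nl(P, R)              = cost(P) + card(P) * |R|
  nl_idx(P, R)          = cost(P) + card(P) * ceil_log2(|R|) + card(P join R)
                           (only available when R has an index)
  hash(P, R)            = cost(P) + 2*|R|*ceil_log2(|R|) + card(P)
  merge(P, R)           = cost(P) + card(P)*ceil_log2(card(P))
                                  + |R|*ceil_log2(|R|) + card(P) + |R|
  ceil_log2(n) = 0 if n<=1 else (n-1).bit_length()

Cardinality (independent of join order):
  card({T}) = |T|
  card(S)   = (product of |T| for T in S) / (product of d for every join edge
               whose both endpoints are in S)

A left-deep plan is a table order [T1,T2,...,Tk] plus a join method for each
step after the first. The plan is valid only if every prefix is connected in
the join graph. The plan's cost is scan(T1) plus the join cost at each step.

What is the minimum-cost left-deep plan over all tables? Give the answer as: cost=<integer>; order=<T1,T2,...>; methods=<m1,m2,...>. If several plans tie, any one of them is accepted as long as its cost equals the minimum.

Selinger DP (subsets sized 1..n):
  {A}: scan cost=50, card=50
  {C}: scan cost=250, card=250
  {B}: scan cost=80, card=80
  {AC}: card=2500; try (A,hash)→1100, (C,merge)→2650, (A,merge)→2850, (C,nl_idx)→2950, (C,hash)→4100, (A,nl_idx)→4250 …(+2); best=1100 via (A,hash)
  {AB}: card=800; try (A,hash)→760, (B,merge)→1040, (A,merge)→1070, (B,nl_idx)→1200, (B,hash)→1220, (A,nl_idx)→1360 …(+2); best=760 via (A,hash)
  {BC}: card=500; try (C,nl_idx)→1220, (B,hash)→1620, (B,nl_idx)→2500, (C,merge)→2970, (B,merge)→3140, (C,hash)→4160 …(+2); best=1220 via (C,nl_idx)
  {ABC}: card=1000; try (A,hash)→2320, (B,hash)→4720, (A,nl_idx)→5220, (C,hash)→5560, (A,merge)→6570, (C,nl_idx)→8160 …(+6); best=2320 via (A,hash)

cost=2320; order=B,C,A; methods=nl_idx,hash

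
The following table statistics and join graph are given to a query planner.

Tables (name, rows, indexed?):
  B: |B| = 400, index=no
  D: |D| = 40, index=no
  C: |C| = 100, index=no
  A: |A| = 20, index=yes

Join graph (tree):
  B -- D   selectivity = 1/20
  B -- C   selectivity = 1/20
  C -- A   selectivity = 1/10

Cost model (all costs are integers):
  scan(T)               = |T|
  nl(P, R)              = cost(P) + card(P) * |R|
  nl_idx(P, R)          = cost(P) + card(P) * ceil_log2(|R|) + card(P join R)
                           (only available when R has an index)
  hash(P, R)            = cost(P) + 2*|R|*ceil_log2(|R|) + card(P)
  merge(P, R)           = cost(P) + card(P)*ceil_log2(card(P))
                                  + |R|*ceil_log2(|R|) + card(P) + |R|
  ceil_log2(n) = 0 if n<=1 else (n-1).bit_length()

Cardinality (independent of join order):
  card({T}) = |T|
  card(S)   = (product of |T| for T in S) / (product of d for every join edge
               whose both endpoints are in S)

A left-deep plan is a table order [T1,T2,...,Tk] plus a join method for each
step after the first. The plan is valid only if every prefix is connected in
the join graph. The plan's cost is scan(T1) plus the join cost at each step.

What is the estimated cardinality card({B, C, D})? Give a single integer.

4000

Tables in S: B(400), C(100), D(40)
Edges inside S: B-D(d=20), B-C(d=20)
numerator = 400 * 100 * 40 = 1600000
denominator = 20 * 20 = 400
card(S) = 1600000 / 400 = 4000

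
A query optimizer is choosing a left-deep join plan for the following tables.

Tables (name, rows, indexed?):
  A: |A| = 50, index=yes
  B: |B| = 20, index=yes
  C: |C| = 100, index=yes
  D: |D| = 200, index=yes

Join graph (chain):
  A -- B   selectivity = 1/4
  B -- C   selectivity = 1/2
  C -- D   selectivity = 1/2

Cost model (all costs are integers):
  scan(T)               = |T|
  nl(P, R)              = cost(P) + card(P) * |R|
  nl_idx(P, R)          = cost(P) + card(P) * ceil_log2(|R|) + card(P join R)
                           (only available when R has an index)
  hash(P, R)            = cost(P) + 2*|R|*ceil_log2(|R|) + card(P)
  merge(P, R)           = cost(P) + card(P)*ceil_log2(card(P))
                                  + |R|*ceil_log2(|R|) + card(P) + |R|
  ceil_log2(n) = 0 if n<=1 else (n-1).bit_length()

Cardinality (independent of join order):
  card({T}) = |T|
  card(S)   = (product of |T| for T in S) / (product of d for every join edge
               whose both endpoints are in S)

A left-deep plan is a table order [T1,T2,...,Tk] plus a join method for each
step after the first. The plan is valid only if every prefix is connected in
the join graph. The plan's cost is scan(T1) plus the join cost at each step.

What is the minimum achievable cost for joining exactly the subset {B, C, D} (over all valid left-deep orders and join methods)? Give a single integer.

Selinger DP over subsets of {B,C,D}:
  {B}: scan cost=20, card=20
  {C}: scan cost=100, card=100
  {D}: scan cost=200, card=200
  {BC}: card=1000; try (B,hash)→400, (C,merge)→940, (B,merge)→1020, (C,nl_idx)→1160, (C,hash)→1440, (B,nl_idx)→1600 …(+2); best=400 via (B,hash)
  {CD}: card=10000; try (C,hash)→1800, (D,merge)→2700, (C,merge)→2800, (D,hash)→3400, (D,nl_idx)→10900, (C,nl_idx)→11600 …(+2); best=1800 via (C,hash)
  {BCD}: card=100000; try (D,hash)→4600, (B,hash)→12000, (D,merge)→13200, (D,nl_idx)→108400, (B,nl_idx)→151800, (B,merge)→151920 …(+2); best=4600 via (D,hash)

4600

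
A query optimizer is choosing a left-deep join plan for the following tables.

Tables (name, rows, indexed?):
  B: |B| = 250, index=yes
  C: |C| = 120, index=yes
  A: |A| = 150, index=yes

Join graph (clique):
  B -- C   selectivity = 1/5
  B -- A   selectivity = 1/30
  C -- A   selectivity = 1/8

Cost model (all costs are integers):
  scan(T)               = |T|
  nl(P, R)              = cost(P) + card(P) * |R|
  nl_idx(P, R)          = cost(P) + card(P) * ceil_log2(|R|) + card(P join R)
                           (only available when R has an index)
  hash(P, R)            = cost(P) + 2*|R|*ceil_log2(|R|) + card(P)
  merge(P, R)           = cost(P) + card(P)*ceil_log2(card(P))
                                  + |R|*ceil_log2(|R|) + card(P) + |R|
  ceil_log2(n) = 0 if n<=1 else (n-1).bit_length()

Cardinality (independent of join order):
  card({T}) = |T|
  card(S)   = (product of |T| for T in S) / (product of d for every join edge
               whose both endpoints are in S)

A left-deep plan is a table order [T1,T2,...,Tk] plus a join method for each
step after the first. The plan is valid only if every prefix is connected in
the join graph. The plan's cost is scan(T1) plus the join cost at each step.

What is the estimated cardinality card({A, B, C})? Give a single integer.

Tables in S: A(150), B(250), C(120)
Edges inside S: B-C(d=5), B-A(d=30), C-A(d=8)
numerator = 150 * 250 * 120 = 4500000
denominator = 5 * 30 * 8 = 1200
card(S) = 4500000 / 1200 = 3750

3750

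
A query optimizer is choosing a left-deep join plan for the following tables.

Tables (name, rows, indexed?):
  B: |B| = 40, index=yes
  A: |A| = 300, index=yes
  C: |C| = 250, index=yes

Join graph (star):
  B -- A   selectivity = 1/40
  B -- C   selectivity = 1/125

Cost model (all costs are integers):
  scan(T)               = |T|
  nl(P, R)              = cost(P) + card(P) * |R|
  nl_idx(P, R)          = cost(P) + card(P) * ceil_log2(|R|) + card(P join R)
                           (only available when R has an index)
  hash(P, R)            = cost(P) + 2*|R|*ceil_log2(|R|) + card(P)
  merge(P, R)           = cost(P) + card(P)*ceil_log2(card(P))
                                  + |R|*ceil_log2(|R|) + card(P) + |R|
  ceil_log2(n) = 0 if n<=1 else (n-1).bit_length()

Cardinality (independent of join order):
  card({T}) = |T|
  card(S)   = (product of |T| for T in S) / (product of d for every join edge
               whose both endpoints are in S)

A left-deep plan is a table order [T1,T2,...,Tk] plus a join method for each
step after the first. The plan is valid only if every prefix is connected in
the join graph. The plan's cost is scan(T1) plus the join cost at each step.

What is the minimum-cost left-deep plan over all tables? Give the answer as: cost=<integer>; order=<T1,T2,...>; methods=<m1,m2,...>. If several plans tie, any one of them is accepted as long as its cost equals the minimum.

cost=1760; order=B,C,A; methods=nl_idx,nl_idx

Selinger DP (subsets sized 1..n):
  {B}: scan cost=40, card=40
  {A}: scan cost=300, card=300
  {C}: scan cost=250, card=250
  {AB}: card=300; try (A,nl_idx)→700, (B,hash)→1080, (B,nl_idx)→2400, (A,merge)→3320, (B,merge)→3580, (A,hash)→5480 …(+2); best=700 via (A,nl_idx)
  {BC}: card=80; try (C,nl_idx)→440, (B,hash)→980, (B,nl_idx)→1830, (C,merge)→2570, (B,merge)→2780, (C,hash)→4080 …(+2); best=440 via (C,nl_idx)
  {ABC}: card=600; try (A,nl_idx)→1760, (C,nl_idx)→3700, (A,merge)→4080, (C,hash)→5000, (A,hash)→5920, (C,merge)→5950 …(+2); best=1760 via (A,nl_idx)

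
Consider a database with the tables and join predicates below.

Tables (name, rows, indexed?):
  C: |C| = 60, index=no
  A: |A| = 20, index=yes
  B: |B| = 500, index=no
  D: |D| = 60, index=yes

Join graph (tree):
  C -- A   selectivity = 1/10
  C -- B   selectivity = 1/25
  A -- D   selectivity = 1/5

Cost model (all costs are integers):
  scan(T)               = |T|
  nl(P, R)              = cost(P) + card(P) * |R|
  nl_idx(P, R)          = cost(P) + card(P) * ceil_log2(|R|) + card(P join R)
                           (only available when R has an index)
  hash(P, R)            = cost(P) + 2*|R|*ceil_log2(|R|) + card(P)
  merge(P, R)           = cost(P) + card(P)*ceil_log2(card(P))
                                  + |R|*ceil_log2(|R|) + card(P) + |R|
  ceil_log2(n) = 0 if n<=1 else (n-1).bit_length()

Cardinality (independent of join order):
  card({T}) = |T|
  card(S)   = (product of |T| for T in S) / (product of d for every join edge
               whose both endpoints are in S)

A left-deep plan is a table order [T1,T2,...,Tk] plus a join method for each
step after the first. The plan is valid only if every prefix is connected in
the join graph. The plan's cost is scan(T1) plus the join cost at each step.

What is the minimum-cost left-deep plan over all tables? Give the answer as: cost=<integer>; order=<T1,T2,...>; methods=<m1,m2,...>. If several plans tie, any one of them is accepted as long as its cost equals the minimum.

cost=6240; order=B,C,A,D; methods=hash,hash,hash

Selinger DP (subsets sized 1..n):
  {C}: scan cost=60, card=60
  {A}: scan cost=20, card=20
  {B}: scan cost=500, card=500
  {D}: scan cost=60, card=60
  {AC}: card=120; try (A,hash)→320, (A,nl_idx)→480, (C,merge)→560, (A,merge)→600, (C,hash)→760, (C,nl)→1220 …(+1); best=320 via (A,hash)
  {BC}: card=1200; try (C,hash)→1720, (B,merge)→5480, (C,merge)→5920, (B,hash)→9120, (B,nl)→30060, (C,nl)→30500; best=1720 via (C,hash)
  {AD}: card=240; try (A,hash)→320, (D,nl_idx)→380, (D,merge)→560, (A,merge)→600, (A,nl_idx)→600, (D,hash)→760 …(+2); best=320 via (A,hash)
  {ABC}: card=2400; try (A,hash)→3120, (B,merge)→6280, (B,hash)→9440, (A,nl_idx)→10120, (A,merge)→16240, (A,nl)→25720 …(+1); best=3120 via (A,hash)
  {ACD}: card=1440; try (D,hash)→1160, (C,hash)→1280, (D,merge)→1700, (D,nl_idx)→2480, (C,merge)→2900, (D,nl)→7520 …(+1); best=1160 via (D,hash)
  {ABCD}: card=28800; try (D,hash)→6240, (B,hash)→11600, (B,merge)→23440, (D,merge)→34740, (D,nl_idx)→46320, (D,nl)→147120 …(+1); best=6240 via (D,hash)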